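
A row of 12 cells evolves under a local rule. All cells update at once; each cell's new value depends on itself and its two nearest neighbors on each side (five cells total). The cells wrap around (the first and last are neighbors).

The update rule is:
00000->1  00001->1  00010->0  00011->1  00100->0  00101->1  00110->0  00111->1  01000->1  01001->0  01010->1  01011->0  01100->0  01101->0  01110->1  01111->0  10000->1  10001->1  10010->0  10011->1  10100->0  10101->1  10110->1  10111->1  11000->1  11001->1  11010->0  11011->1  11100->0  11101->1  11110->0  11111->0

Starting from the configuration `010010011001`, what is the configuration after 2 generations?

011110000101

100000100101
011110000101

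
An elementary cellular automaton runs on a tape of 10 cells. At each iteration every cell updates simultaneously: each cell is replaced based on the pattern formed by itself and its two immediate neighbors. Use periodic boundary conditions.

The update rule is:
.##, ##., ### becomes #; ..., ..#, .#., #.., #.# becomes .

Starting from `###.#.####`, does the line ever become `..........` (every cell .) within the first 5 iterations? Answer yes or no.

###...####
###...####  (fixed point — unchanged through iteration 5)
iteration 5 is ###...####, still not uniform .

no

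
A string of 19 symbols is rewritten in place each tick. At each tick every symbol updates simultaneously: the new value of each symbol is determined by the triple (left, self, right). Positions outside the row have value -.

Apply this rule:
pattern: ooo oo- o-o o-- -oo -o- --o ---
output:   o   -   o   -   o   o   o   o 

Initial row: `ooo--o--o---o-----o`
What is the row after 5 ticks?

oo--oo-oo-ooo-ooooo
o--oo-oo-ooo-ooooo-
o-oo-oo-ooo-ooooo--
ooo-oo-ooo-ooooo--o
oo-oo-ooo-ooooo--oo

oo-oo-ooo-ooooo--oo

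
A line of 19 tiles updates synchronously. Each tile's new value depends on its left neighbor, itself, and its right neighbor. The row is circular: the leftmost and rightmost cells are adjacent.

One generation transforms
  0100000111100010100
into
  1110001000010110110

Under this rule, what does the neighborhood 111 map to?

At position 8 the neighborhood is 111; the next row has 0 there.

0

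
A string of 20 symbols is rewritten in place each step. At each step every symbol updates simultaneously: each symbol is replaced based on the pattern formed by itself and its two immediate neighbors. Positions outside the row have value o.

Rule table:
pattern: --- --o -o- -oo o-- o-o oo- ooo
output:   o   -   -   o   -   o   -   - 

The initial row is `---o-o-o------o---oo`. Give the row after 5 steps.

-------o--o---o--o-o

step 1: -o--o-o--oooo---o-o-
step 2: o----o---o----o--o-o
step 3: --oo---o---oo-----oo
step 4: --o--o---o-o--ooo-o-
step 5: -------o--o---o--o-o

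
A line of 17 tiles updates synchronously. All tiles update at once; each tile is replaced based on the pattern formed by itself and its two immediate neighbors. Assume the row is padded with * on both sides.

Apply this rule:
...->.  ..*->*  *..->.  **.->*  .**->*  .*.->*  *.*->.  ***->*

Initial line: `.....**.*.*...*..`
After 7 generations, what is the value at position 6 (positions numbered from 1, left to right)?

....***.*.*..**.*
...****.*.*.***.*
..*****.*.*.***.*
.******.*.*.***.*
.******.*.*.***.*  (fixed point — unchanged through generation 7)
position 6 holds *

*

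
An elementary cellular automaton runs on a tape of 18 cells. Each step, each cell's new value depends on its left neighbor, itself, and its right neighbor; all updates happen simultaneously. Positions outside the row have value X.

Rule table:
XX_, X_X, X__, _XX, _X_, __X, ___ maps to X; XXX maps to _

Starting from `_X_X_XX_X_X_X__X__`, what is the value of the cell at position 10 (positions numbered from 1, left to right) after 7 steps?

X

step 1: XXXXXXXXXXXXXXXXXX
step 2: __________________
step 3: XXXXXXXXXXXXXXXXXX  (repeats step 1; period 2)
step 7: XXXXXXXXXXXXXXXXXX
position 10 holds X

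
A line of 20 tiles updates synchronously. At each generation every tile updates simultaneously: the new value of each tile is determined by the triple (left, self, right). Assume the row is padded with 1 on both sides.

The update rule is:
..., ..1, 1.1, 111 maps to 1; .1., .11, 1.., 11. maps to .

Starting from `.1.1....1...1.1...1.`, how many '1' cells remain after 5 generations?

8

1.1..111..11.1..11.1
.1..1.1..1..1..1..1.
1..1.1..1..1..1..1.1
..1.1..1..1..1..1.1.
.1.1..1..1..1..1.1.1
count of 1: 8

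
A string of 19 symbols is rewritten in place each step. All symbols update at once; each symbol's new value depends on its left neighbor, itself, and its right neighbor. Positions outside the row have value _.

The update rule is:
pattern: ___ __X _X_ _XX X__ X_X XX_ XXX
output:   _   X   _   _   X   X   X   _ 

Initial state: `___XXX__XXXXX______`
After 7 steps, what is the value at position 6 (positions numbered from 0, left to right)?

__X__XXX____XX_____
_X_XX__XX__X_XX____
X_X_XXX_XXX_X_XX___
_X_X__XX__XX_X_XX__
X_X_XX_XXX_XX_X_XX_
_X_X_XX__XX_XX_X_XX
X_X_X_XXX_XX_XX_X_X
position 6 holds X

X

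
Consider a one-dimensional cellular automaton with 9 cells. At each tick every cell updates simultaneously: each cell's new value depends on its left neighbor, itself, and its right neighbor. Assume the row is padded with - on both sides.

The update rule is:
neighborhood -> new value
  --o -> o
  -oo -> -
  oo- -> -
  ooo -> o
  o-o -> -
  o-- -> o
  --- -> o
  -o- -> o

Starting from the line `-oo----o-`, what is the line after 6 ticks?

tick 1: o--oooooo
tick 2: ooo-oooo-
tick 3: -o---oo-o
tick 4: ooooo---o
tick 5: -ooo-oooo
tick 6: o-o---oo-

o-o---oo-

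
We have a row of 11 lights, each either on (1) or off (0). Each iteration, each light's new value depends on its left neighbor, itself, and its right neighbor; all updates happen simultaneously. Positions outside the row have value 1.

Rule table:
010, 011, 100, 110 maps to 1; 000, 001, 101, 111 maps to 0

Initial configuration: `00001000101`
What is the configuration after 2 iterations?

11001110101

10001100101
11001110101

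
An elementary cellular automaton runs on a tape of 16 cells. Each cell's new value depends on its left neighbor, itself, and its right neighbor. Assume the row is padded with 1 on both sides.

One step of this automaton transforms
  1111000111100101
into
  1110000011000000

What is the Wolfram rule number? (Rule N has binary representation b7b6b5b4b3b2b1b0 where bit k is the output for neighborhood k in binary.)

position 0: 111 → 1  (bit 7 = 1)
position 3: 110 → 0  (bit 6 = 0)
position 14: 101 → 0  (bit 5 = 0)
position 4: 100 → 0  (bit 4 = 0)
position 7: 011 → 0  (bit 3 = 0)
position 13: 010 → 0  (bit 2 = 0)
position 6: 001 → 0  (bit 1 = 0)
position 5: 000 → 0  (bit 0 = 0)
bits b7..b0 = 10000000 = 128

128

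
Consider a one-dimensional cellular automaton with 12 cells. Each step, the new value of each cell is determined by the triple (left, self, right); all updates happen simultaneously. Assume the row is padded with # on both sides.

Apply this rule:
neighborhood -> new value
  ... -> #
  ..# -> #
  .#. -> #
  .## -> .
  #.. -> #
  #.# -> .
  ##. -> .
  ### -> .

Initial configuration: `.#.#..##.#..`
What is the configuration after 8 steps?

......###...

step 1: .#.###...###
step 2: .#....###...
step 3: .#####...###
step 4: ......###...
step 5: ######...###
step 6: ......###...  (repeats step 4; period 2)
step 8: ......###...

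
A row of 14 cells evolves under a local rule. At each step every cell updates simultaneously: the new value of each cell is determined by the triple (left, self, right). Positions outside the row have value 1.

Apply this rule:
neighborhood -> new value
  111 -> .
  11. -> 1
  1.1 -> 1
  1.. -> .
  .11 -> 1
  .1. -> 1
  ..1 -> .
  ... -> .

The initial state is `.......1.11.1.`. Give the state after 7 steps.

step 1: .......1111111
step 2: .......1......
step 3: .......1......  (fixed point — unchanged through step 7)

.......1......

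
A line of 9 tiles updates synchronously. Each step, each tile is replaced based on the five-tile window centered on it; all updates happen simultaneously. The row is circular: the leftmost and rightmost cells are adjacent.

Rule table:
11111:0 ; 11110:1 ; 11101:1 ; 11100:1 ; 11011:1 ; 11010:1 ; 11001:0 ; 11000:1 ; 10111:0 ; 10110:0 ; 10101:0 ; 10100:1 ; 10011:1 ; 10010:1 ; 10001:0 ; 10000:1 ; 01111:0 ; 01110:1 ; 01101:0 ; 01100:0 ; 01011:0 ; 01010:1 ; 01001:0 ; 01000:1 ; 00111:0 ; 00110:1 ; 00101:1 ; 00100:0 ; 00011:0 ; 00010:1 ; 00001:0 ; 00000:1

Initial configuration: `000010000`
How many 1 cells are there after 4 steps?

110101111
111000000
011111100
000001110
count of 1: 3

3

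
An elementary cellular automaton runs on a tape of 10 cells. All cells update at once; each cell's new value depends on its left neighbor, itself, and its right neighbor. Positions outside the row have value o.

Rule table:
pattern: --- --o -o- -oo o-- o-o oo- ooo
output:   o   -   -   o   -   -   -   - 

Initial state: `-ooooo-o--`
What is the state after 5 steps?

-o--------
---oooooo-
-o-o------
-----oooo-
-ooo-o----

-ooo-o----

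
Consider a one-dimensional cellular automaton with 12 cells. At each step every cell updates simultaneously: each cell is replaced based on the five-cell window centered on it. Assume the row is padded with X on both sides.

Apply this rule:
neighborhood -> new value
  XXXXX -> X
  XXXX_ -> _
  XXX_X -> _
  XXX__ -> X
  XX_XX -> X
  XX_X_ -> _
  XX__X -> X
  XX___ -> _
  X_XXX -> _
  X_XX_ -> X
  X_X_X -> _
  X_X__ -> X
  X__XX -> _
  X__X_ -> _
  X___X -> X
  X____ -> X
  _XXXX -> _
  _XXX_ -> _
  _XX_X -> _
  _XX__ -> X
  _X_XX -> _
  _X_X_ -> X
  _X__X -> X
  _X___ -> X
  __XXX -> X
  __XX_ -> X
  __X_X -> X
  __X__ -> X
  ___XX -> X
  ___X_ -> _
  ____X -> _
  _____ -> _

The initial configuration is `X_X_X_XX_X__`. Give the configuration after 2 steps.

_X_XX_XX_X_X

___X__X__XX_
_X_XX_XX_X_X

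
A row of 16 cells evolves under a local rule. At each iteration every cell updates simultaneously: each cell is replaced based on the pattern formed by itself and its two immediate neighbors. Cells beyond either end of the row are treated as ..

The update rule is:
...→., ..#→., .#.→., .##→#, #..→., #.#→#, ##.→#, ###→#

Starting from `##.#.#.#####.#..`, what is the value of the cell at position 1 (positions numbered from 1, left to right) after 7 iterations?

###.#.#######...
####.########...
#############...
#############...  (fixed point — unchanged through iteration 7)
position 1 holds #

#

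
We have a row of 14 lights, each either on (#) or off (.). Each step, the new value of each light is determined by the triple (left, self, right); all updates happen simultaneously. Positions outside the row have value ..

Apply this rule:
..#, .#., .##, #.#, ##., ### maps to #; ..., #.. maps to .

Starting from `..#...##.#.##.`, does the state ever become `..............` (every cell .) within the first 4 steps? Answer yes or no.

step 1: .##..########.
step 2: ###.#########.
step 3: #############.
step 4: #############.
step 4 is #############., still not uniform .

no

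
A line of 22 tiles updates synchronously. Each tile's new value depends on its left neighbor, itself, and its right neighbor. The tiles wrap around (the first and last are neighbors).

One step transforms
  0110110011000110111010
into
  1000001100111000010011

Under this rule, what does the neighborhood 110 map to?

0

At position 2 the neighborhood is 110; the next row has 0 there.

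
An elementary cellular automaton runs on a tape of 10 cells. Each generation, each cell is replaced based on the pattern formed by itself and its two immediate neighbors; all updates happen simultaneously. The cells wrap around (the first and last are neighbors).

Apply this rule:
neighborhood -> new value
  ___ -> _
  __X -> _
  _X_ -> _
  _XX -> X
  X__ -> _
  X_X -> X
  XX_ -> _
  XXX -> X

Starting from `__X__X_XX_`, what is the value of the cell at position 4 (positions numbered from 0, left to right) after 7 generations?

______XX__
______X___
__________
__________  (fixed point — unchanged through generation 7)
position 4 holds _

_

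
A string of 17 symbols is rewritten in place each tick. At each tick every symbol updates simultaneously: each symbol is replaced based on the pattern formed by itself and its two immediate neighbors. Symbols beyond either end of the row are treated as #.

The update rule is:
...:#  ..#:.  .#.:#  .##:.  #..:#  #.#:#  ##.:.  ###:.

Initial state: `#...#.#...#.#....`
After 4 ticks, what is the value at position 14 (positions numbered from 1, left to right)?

.

.##.#####.######.
#..#.....#......#
.#.#####.######..
###.....#......#.
position 14 holds .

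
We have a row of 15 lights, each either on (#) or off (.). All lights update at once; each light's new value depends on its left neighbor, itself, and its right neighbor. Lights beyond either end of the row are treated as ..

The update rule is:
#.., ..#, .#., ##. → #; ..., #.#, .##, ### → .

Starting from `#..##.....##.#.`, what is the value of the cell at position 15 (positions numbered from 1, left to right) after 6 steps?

###.##...#.#.##
..#..##.##.#..#
.####.#..#.####
#...#.####....#
##.##....##..##
.#..##..#.###.#
position 15 holds #

#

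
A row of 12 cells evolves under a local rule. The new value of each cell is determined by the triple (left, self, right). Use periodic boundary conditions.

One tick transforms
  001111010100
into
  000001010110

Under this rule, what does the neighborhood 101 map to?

At position 6 the neighborhood is 101; the next row has 0 there.

0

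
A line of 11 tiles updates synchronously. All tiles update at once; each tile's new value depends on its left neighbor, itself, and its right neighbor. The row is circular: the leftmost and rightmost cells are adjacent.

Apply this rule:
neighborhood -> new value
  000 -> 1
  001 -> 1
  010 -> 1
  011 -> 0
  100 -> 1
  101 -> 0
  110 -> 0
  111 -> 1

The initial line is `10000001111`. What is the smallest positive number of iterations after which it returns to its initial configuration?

01111110111
00111100010
11011011111
10000001111

4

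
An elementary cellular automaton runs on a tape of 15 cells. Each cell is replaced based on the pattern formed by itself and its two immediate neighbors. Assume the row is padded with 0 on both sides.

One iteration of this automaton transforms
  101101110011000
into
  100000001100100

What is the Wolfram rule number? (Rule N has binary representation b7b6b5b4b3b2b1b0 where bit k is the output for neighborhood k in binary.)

22

position 6: 111 → 0  (bit 7 = 0)
position 3: 110 → 0  (bit 6 = 0)
position 1: 101 → 0  (bit 5 = 0)
position 8: 100 → 1  (bit 4 = 1)
position 2: 011 → 0  (bit 3 = 0)
position 0: 010 → 1  (bit 2 = 1)
position 9: 001 → 1  (bit 1 = 1)
position 13: 000 → 0  (bit 0 = 0)
bits b7..b0 = 00010110 = 22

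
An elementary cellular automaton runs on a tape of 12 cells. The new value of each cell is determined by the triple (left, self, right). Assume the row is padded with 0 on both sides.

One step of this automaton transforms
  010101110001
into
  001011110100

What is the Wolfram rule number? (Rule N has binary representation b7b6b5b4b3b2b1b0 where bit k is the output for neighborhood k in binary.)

233

position 6: 111 → 1  (bit 7 = 1)
position 7: 110 → 1  (bit 6 = 1)
position 2: 101 → 1  (bit 5 = 1)
position 8: 100 → 0  (bit 4 = 0)
position 5: 011 → 1  (bit 3 = 1)
position 1: 010 → 0  (bit 2 = 0)
position 0: 001 → 0  (bit 1 = 0)
position 9: 000 → 1  (bit 0 = 1)
bits b7..b0 = 11101001 = 233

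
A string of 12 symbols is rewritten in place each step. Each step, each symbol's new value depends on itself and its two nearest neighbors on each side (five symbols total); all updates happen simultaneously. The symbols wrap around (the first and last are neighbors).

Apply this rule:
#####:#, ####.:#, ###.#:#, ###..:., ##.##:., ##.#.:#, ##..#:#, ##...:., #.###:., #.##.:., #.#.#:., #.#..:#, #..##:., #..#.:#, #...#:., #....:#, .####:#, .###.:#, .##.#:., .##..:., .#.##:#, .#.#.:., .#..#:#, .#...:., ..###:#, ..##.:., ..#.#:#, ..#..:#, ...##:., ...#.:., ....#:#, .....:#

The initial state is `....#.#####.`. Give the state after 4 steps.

step 1: ###.##.###..
step 2: ###.....#.#.
step 3: .#..###.#..#
step 4: .##.########

.##.########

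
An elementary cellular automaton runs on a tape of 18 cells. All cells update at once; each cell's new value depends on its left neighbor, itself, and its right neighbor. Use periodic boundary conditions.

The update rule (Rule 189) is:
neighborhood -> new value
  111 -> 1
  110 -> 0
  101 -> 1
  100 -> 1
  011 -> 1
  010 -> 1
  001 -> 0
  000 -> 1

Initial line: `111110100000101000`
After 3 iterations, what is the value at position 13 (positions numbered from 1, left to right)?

1

iteration 1: 111101111110111110
iteration 2: 111011111101111101
iteration 3: 110111111011111011
position 13 holds 1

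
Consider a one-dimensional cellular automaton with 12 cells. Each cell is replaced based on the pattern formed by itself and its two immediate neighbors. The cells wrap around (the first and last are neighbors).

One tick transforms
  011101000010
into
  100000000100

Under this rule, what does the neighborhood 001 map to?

At position 0 the neighborhood is 001; the next row has 1 there.

1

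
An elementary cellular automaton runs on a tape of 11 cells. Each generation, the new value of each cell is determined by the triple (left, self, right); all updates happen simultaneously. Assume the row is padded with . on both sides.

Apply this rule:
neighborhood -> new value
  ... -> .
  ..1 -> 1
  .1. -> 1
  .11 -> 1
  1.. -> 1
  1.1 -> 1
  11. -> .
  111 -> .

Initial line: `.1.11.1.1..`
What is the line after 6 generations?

1..11.1..11

1111.11111.
1...11....1
11.11.1..11
1.11.11111.
111.11....1
1..11.1..11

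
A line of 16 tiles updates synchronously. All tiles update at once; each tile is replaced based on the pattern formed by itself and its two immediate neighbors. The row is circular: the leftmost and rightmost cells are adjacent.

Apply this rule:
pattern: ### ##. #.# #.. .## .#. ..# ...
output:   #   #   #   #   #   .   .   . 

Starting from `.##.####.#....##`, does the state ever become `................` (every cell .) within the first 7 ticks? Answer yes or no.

no

#########.#...##
##########.#..##
###########.#.##
############.###
################
################  (fixed point — unchanged through tick 7)
tick 7 is ################, still not uniform .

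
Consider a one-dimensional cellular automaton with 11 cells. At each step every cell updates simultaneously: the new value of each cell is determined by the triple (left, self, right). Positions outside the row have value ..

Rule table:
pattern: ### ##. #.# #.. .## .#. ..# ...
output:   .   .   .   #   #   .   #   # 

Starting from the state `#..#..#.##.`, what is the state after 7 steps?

..#.##.##.#

.##.##..#.#
##..#.##...
#.##..#.###
..#.##..#..
##..#.##.##
#.##..#..#.
..#.##.##.#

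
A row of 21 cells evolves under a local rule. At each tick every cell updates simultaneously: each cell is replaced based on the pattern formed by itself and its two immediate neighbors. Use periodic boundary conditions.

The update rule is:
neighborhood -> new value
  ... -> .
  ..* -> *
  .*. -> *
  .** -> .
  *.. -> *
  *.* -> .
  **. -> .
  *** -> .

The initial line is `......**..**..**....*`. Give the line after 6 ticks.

*....*..**..**..*..**
.*..****..**..*****..
****....**..**.....*.
....*..*..**..*...**.
...*******..****.*..*
*.*.......**.....****

*.*.......**.....****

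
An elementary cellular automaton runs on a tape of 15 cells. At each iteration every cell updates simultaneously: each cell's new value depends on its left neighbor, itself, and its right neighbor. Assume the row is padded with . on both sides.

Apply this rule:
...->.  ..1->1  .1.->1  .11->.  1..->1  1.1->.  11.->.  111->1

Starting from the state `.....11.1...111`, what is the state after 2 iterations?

...111.1...1.11

....1...11.1.1.
...111.1...1.11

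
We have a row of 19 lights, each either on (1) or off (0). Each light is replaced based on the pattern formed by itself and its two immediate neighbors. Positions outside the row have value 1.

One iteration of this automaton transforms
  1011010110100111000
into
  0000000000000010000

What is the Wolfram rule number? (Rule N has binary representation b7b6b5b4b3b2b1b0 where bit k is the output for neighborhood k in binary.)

128

position 14: 111 → 1  (bit 7 = 1)
position 0: 110 → 0  (bit 6 = 0)
position 1: 101 → 0  (bit 5 = 0)
position 11: 100 → 0  (bit 4 = 0)
position 2: 011 → 0  (bit 3 = 0)
position 5: 010 → 0  (bit 2 = 0)
position 12: 001 → 0  (bit 1 = 0)
position 17: 000 → 0  (bit 0 = 0)
bits b7..b0 = 10000000 = 128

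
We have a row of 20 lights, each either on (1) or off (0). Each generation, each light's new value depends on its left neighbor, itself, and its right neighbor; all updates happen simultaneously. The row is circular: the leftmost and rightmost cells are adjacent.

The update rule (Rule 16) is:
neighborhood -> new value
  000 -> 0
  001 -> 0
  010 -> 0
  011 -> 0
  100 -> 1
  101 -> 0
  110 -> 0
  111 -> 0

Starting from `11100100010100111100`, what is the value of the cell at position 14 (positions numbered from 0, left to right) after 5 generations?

00010010000010000010
00001001000001000001
10000100100000100000
01000010010000010000
00100001001000001000
position 14 holds 0

0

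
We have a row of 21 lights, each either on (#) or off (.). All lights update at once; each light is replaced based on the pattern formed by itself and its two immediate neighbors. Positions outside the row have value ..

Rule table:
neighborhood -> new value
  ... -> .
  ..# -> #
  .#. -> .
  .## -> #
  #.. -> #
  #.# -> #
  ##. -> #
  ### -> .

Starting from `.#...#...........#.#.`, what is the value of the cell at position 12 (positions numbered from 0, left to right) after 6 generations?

.

#.#.#.#.........#.#.#
.#.#.#.#.......#.#.#.
#.#.#.#.#.....#.#.#.#
.#.#.#.#.#...#.#.#.#.
#.#.#.#.#.#.#.#.#.#.#
.#.#.#.#.#.#.#.#.#.#.
position 12 holds .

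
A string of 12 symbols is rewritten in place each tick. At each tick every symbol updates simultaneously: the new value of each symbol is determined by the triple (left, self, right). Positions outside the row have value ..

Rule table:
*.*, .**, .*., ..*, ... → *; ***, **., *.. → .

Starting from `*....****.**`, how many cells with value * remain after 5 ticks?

7

tick 1: *.****...**.
tick 2: ***....***..
tick 3: *...****...*
tick 4: *.***....***
tick 5: ***...****..
count of *: 7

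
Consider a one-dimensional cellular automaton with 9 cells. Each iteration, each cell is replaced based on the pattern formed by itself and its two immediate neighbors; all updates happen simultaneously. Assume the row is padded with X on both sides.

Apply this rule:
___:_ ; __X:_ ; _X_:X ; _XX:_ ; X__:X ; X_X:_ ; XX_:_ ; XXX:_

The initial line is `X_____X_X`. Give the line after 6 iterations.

_XX__XX__

_X____X__
_XX___XX_
___X_____
X__XX____
_X___X___
_XX__XX__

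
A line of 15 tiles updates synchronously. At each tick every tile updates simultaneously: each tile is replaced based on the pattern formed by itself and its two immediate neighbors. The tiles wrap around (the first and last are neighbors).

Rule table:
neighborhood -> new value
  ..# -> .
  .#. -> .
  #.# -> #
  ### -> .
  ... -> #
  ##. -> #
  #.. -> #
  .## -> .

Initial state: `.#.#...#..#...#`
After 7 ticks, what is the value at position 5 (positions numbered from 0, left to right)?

.

#.#.##..#..##..
.#.#.##..#..##.
..#.#.##..#..##
#..#.#.##..#..#
##..#.#.##..#..
.##..#.#.##..#.
..##..#.#.##..#
position 5 holds .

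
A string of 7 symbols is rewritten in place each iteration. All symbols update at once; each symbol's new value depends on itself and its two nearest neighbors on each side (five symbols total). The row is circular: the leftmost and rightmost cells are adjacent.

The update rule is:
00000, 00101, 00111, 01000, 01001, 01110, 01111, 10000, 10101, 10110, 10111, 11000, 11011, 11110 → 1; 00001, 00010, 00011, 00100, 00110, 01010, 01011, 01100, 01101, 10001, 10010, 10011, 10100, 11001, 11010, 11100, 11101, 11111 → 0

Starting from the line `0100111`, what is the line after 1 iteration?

0010110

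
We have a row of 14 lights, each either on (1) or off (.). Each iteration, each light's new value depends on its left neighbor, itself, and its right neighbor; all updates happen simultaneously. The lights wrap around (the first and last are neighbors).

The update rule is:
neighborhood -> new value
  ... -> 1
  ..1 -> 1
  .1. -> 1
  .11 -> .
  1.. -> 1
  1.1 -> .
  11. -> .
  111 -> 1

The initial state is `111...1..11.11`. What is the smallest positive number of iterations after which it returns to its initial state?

11.111111....1
1...1111.1111.
1111.11...11..
.11....111..11
...1111.1.11..
111.11..1...11
11....111111.1
1.1111.1111...
1..11...11.111
.11..111....11
...11.1.1111..
111...1..11.11

12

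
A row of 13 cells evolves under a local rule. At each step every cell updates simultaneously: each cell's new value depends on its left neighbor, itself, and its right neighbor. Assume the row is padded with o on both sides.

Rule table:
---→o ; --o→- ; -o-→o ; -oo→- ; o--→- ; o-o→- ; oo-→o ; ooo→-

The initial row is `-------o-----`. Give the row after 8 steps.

step 1: -ooooo-o-ooo-
step 2: -----o-o---o-
step 3: -ooo-o-o-o-o-
step 4: ---o-o-o-o-o-
step 5: -o-o-o-o-o-o-
step 6: -o-o-o-o-o-o-  (fixed point — unchanged through step 8)

-o-o-o-o-o-o-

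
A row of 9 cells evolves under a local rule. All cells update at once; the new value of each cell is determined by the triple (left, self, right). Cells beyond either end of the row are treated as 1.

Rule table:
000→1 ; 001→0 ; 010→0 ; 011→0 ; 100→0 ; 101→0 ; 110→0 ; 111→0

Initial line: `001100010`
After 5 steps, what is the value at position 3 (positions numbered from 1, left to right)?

000001000
011100010
000001000  (repeats step 1; period 2)
step 5: 000001000
position 3 holds 0

0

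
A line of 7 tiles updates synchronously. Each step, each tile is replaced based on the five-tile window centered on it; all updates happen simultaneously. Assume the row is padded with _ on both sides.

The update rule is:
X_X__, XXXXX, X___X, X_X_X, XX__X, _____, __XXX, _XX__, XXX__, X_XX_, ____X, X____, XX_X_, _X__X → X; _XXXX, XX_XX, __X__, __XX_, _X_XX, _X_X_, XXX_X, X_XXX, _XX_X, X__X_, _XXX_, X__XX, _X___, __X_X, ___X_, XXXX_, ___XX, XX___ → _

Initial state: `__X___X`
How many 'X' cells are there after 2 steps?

2

X___X__
__X___X
count of X: 2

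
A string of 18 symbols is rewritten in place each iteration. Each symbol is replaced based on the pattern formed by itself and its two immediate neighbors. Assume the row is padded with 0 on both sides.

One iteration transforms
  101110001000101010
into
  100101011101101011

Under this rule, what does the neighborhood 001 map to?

At position 7 the neighborhood is 001; the next row has 1 there.

1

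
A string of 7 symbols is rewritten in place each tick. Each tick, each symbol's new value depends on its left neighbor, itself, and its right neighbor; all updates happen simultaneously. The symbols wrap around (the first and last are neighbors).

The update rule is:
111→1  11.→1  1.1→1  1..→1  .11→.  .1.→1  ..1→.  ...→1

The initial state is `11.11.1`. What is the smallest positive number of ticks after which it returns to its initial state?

111.11.
.111.11
1.111.1
11.111.
.11.111
1.11.11
11.11.1

7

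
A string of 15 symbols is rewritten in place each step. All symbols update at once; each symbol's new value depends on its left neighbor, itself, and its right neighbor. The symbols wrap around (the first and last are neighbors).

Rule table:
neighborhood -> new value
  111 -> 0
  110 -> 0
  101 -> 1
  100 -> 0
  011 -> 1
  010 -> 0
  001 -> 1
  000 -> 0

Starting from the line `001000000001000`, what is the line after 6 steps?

step 1: 010000000010000
step 2: 100000000100000
step 3: 000000001000001
step 4: 000000010000010
step 5: 000000100000100
step 6: 000001000001000

000001000001000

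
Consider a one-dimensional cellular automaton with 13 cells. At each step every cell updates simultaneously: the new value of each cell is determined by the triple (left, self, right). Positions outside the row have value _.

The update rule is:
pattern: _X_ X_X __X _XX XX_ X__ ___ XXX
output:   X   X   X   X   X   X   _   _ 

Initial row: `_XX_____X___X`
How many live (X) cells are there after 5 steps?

5

XXXX___XXX_XX
X__XX_XX_XXXX
XXXXXXXXXX__X
X________XXXX
XX______XX__X
count of X: 5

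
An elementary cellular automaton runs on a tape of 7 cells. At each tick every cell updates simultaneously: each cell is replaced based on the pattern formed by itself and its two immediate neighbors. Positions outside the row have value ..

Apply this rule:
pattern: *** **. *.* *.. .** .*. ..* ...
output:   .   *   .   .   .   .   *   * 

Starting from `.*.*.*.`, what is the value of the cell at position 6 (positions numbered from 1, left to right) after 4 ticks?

*

tick 1: *......
tick 2: ..*****
tick 3: **....*
tick 4: .*.***.
position 6 holds *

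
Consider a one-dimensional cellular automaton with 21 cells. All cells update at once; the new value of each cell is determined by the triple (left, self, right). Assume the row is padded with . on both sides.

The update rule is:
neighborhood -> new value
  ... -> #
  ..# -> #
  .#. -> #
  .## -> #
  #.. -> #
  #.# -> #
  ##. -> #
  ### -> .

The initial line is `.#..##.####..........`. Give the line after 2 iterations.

#......####.........#

########..###########
#......####.........#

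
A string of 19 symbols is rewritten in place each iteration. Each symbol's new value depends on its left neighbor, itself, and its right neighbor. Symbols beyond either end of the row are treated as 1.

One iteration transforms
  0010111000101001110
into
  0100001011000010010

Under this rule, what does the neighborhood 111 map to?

0

At position 5 the neighborhood is 111; the next row has 0 there.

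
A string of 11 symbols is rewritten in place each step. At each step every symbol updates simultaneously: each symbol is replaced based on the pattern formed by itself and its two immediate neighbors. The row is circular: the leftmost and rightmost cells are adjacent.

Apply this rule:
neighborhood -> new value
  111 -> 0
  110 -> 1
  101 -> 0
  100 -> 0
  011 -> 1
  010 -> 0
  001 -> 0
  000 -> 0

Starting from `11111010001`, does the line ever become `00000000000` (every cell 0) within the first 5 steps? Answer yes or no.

00001000001
00000000000
all cells are 0 at step 2

yes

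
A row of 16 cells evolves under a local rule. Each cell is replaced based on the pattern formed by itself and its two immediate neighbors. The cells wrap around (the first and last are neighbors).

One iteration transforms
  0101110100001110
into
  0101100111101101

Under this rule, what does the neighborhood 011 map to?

1

At position 3 the neighborhood is 011; the next row has 1 there.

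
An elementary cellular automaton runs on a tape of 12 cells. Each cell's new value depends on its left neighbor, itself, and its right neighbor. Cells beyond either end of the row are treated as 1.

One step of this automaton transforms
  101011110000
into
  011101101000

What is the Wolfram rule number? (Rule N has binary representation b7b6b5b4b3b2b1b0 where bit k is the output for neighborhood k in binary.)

180

position 5: 111 → 1  (bit 7 = 1)
position 0: 110 → 0  (bit 6 = 0)
position 1: 101 → 1  (bit 5 = 1)
position 8: 100 → 1  (bit 4 = 1)
position 4: 011 → 0  (bit 3 = 0)
position 2: 010 → 1  (bit 2 = 1)
position 11: 001 → 0  (bit 1 = 0)
position 9: 000 → 0  (bit 0 = 0)
bits b7..b0 = 10110100 = 180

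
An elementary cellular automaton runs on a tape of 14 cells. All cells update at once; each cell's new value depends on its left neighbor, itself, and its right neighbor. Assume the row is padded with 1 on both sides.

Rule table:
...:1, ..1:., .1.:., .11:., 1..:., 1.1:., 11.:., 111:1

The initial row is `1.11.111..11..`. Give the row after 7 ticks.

......1.......
.1111...11111.
..11..1..111..
..........1...
.11111111...1.
..111111..1...
...1111.....1.

...1111.....1.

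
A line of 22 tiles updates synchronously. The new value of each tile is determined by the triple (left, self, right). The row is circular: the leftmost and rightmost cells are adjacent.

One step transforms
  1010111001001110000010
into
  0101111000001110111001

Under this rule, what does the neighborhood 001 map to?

At position 8 the neighborhood is 001; the next row has 0 there.

0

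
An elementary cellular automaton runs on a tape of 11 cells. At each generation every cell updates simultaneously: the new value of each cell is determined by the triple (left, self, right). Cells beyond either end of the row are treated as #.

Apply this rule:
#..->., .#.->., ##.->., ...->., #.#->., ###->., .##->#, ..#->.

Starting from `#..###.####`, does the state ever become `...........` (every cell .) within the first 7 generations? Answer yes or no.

yes

generation 1: ...#...#...
generation 2: ...........
all cells are . at generation 2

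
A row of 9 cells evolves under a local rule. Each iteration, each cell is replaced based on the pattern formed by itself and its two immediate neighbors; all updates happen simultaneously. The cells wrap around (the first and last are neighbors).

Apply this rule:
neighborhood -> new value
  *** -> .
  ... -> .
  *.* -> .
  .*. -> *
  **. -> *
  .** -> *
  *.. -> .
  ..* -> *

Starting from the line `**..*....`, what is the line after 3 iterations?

.*.**.***

**.**...*
.*.**..**
.*.**.***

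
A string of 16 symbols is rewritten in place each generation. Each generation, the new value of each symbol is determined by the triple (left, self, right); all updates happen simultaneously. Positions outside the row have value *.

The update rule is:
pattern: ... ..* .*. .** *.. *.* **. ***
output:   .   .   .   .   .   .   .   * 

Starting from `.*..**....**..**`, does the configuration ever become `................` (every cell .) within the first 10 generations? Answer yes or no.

...............*
................
all cells are . at generation 2

yes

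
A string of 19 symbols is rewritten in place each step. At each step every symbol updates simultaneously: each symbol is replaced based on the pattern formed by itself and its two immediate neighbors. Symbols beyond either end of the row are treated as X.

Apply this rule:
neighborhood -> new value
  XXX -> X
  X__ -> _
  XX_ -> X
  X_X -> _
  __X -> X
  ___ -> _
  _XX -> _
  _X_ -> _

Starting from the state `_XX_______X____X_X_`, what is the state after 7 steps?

__X______X____X____
_X______X____X____X
_______X____X____X_
______X____X____X__
_____X____X____X__X
____X____X____X__X_
___X____X____X__X__

___X____X____X__X__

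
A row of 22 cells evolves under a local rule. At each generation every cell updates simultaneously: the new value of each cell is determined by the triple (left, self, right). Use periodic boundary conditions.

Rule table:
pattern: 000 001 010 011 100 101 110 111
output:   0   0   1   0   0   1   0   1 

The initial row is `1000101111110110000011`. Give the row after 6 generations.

0000110111101000000001
0000001011011000000001
0000001100100000000001
0000000000100000000001
0000000000100000000001  (fixed point — unchanged through generation 6)

0000000000100000000001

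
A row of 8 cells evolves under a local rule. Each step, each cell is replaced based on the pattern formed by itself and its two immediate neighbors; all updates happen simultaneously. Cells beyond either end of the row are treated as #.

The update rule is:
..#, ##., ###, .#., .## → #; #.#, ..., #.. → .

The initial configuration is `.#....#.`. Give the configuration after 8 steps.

.#.####.

.#...##.
.#..###.
.#.####.
.#.####.  (fixed point — unchanged through step 8)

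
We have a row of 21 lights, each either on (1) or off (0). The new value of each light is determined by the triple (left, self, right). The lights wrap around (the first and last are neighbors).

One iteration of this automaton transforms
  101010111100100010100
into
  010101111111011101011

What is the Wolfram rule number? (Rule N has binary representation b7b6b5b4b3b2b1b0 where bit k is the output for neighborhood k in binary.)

position 7: 111 → 1  (bit 7 = 1)
position 9: 110 → 1  (bit 6 = 1)
position 1: 101 → 1  (bit 5 = 1)
position 10: 100 → 1  (bit 4 = 1)
position 6: 011 → 1  (bit 3 = 1)
position 0: 010 → 0  (bit 2 = 0)
position 11: 001 → 1  (bit 1 = 1)
position 14: 000 → 1  (bit 0 = 1)
bits b7..b0 = 11111011 = 251

251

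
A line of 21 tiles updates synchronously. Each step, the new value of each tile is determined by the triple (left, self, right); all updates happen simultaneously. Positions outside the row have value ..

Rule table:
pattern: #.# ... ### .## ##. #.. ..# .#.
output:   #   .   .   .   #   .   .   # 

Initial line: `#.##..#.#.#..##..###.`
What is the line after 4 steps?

step 1: ##.#..#####...#....#.
step 2: .###......#...#....#.
step 3: ...#......#...#....#.
step 4: ...#......#...#....#.

...#......#...#....#.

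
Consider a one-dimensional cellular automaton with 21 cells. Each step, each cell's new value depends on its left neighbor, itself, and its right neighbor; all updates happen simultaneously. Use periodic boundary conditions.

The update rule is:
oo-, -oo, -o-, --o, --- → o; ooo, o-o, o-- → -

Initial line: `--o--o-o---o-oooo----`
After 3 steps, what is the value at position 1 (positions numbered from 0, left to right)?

ooo-oo-o-ooo-o--o-ooo
--o-oo-o-o-o-o-oo-o--
ooo-oo-o-o-o-o-oo-o-o
position 1 holds o

o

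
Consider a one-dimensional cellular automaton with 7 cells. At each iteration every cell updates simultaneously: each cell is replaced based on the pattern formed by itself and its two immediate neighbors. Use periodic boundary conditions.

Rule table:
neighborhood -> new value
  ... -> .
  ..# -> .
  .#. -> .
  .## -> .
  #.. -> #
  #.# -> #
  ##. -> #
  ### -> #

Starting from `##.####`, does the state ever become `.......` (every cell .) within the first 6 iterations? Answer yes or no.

no

iteration 1: ###.###
iteration 2: ####.##
iteration 3: #####.#
iteration 4: ######.
iteration 5: .######
iteration 6: #.#####
iteration 6 is #.#####, still not uniform .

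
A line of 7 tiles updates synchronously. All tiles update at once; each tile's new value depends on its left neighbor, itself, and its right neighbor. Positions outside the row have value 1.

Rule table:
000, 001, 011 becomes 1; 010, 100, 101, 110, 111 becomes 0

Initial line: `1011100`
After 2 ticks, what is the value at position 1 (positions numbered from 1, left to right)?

0010001
0100111
position 1 holds 0

0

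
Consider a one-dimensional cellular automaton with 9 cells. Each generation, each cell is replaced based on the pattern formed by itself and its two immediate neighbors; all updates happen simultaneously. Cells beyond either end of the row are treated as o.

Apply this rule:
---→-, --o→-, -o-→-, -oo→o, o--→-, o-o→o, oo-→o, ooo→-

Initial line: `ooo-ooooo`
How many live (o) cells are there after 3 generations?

1

--ooo----
--o-o----
---o-----
count of o: 1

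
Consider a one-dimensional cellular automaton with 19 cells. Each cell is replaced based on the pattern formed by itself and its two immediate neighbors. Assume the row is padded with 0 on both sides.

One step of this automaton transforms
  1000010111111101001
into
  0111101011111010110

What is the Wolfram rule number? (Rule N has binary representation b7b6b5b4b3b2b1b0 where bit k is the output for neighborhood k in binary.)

position 8: 111 → 1  (bit 7 = 1)
position 13: 110 → 0  (bit 6 = 0)
position 6: 101 → 1  (bit 5 = 1)
position 1: 100 → 1  (bit 4 = 1)
position 7: 011 → 0  (bit 3 = 0)
position 0: 010 → 0  (bit 2 = 0)
position 4: 001 → 1  (bit 1 = 1)
position 2: 000 → 1  (bit 0 = 1)
bits b7..b0 = 10110011 = 179

179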